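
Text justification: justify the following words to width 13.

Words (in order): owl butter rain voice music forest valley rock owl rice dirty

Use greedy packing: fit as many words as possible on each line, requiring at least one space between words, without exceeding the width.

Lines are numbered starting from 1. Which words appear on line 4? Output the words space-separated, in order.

Line 1: ['owl', 'butter'] (min_width=10, slack=3)
Line 2: ['rain', 'voice'] (min_width=10, slack=3)
Line 3: ['music', 'forest'] (min_width=12, slack=1)
Line 4: ['valley', 'rock'] (min_width=11, slack=2)
Line 5: ['owl', 'rice'] (min_width=8, slack=5)
Line 6: ['dirty'] (min_width=5, slack=8)

Answer: valley rock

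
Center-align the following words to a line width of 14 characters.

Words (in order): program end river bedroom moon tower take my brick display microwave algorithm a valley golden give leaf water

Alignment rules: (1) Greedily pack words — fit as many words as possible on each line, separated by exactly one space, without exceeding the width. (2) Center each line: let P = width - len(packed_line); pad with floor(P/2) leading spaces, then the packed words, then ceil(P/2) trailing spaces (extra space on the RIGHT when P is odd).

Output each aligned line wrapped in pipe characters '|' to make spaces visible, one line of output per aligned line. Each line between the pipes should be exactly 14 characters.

Answer: | program end  |
|river bedroom |
|  moon tower  |
|take my brick |
|   display    |
|  microwave   |
| algorithm a  |
|valley golden |
|  give leaf   |
|    water     |

Derivation:
Line 1: ['program', 'end'] (min_width=11, slack=3)
Line 2: ['river', 'bedroom'] (min_width=13, slack=1)
Line 3: ['moon', 'tower'] (min_width=10, slack=4)
Line 4: ['take', 'my', 'brick'] (min_width=13, slack=1)
Line 5: ['display'] (min_width=7, slack=7)
Line 6: ['microwave'] (min_width=9, slack=5)
Line 7: ['algorithm', 'a'] (min_width=11, slack=3)
Line 8: ['valley', 'golden'] (min_width=13, slack=1)
Line 9: ['give', 'leaf'] (min_width=9, slack=5)
Line 10: ['water'] (min_width=5, slack=9)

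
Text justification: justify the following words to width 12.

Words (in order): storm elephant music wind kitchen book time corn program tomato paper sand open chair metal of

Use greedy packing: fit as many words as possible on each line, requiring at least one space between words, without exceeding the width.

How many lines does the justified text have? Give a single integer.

Answer: 10

Derivation:
Line 1: ['storm'] (min_width=5, slack=7)
Line 2: ['elephant'] (min_width=8, slack=4)
Line 3: ['music', 'wind'] (min_width=10, slack=2)
Line 4: ['kitchen', 'book'] (min_width=12, slack=0)
Line 5: ['time', 'corn'] (min_width=9, slack=3)
Line 6: ['program'] (min_width=7, slack=5)
Line 7: ['tomato', 'paper'] (min_width=12, slack=0)
Line 8: ['sand', 'open'] (min_width=9, slack=3)
Line 9: ['chair', 'metal'] (min_width=11, slack=1)
Line 10: ['of'] (min_width=2, slack=10)
Total lines: 10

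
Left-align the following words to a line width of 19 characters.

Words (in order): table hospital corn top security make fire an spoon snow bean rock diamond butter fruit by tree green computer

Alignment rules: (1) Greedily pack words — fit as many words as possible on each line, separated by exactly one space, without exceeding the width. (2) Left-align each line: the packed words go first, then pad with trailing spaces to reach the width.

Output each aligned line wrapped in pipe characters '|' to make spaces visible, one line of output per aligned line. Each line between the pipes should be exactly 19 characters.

Line 1: ['table', 'hospital', 'corn'] (min_width=19, slack=0)
Line 2: ['top', 'security', 'make'] (min_width=17, slack=2)
Line 3: ['fire', 'an', 'spoon', 'snow'] (min_width=18, slack=1)
Line 4: ['bean', 'rock', 'diamond'] (min_width=17, slack=2)
Line 5: ['butter', 'fruit', 'by'] (min_width=15, slack=4)
Line 6: ['tree', 'green', 'computer'] (min_width=19, slack=0)

Answer: |table hospital corn|
|top security make  |
|fire an spoon snow |
|bean rock diamond  |
|butter fruit by    |
|tree green computer|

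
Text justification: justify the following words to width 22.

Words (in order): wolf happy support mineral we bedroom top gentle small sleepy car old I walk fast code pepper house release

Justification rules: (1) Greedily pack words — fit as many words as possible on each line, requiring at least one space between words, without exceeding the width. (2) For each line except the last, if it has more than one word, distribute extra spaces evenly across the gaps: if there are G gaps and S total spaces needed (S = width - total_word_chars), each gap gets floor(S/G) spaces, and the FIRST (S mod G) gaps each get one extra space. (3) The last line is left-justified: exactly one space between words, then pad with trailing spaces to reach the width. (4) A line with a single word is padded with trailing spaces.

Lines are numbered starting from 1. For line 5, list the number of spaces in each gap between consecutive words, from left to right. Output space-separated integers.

Answer: 4 3

Derivation:
Line 1: ['wolf', 'happy', 'support'] (min_width=18, slack=4)
Line 2: ['mineral', 'we', 'bedroom', 'top'] (min_width=22, slack=0)
Line 3: ['gentle', 'small', 'sleepy'] (min_width=19, slack=3)
Line 4: ['car', 'old', 'I', 'walk', 'fast'] (min_width=19, slack=3)
Line 5: ['code', 'pepper', 'house'] (min_width=17, slack=5)
Line 6: ['release'] (min_width=7, slack=15)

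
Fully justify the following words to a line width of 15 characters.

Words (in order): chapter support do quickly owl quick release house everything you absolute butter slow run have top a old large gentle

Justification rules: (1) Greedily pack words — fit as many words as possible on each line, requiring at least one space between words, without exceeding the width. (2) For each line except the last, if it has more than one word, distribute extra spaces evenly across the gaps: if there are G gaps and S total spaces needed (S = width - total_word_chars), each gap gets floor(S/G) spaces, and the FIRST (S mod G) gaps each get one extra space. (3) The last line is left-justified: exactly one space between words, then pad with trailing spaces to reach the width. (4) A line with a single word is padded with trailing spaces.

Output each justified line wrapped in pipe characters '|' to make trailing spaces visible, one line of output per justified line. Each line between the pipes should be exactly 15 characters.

Line 1: ['chapter', 'support'] (min_width=15, slack=0)
Line 2: ['do', 'quickly', 'owl'] (min_width=14, slack=1)
Line 3: ['quick', 'release'] (min_width=13, slack=2)
Line 4: ['house'] (min_width=5, slack=10)
Line 5: ['everything', 'you'] (min_width=14, slack=1)
Line 6: ['absolute', 'butter'] (min_width=15, slack=0)
Line 7: ['slow', 'run', 'have'] (min_width=13, slack=2)
Line 8: ['top', 'a', 'old', 'large'] (min_width=15, slack=0)
Line 9: ['gentle'] (min_width=6, slack=9)

Answer: |chapter support|
|do  quickly owl|
|quick   release|
|house          |
|everything  you|
|absolute butter|
|slow  run  have|
|top a old large|
|gentle         |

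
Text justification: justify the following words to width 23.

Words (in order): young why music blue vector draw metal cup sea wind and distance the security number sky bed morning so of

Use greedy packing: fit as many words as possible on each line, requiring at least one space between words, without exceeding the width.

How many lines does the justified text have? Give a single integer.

Line 1: ['young', 'why', 'music', 'blue'] (min_width=20, slack=3)
Line 2: ['vector', 'draw', 'metal', 'cup'] (min_width=21, slack=2)
Line 3: ['sea', 'wind', 'and', 'distance'] (min_width=21, slack=2)
Line 4: ['the', 'security', 'number', 'sky'] (min_width=23, slack=0)
Line 5: ['bed', 'morning', 'so', 'of'] (min_width=17, slack=6)
Total lines: 5

Answer: 5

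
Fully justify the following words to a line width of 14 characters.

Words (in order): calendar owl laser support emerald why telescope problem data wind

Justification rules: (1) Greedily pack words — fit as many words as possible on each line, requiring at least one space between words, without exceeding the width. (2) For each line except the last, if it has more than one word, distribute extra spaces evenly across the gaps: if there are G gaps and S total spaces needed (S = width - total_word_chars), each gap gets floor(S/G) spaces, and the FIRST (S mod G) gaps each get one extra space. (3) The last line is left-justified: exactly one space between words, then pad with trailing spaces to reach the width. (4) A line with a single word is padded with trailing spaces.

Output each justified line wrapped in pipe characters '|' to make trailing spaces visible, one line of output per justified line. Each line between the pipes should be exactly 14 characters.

Answer: |calendar   owl|
|laser  support|
|emerald    why|
|telescope     |
|problem   data|
|wind          |

Derivation:
Line 1: ['calendar', 'owl'] (min_width=12, slack=2)
Line 2: ['laser', 'support'] (min_width=13, slack=1)
Line 3: ['emerald', 'why'] (min_width=11, slack=3)
Line 4: ['telescope'] (min_width=9, slack=5)
Line 5: ['problem', 'data'] (min_width=12, slack=2)
Line 6: ['wind'] (min_width=4, slack=10)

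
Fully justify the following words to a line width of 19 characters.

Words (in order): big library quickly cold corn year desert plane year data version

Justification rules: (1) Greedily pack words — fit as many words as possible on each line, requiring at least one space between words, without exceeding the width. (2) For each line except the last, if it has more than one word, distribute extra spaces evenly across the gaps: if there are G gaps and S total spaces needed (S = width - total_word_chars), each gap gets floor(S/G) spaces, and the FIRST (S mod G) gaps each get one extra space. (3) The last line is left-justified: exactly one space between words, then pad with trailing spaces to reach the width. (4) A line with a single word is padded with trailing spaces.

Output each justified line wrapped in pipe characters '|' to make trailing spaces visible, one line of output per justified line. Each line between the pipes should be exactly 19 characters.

Answer: |big library quickly|
|cold    corn   year|
|desert  plane  year|
|data version       |

Derivation:
Line 1: ['big', 'library', 'quickly'] (min_width=19, slack=0)
Line 2: ['cold', 'corn', 'year'] (min_width=14, slack=5)
Line 3: ['desert', 'plane', 'year'] (min_width=17, slack=2)
Line 4: ['data', 'version'] (min_width=12, slack=7)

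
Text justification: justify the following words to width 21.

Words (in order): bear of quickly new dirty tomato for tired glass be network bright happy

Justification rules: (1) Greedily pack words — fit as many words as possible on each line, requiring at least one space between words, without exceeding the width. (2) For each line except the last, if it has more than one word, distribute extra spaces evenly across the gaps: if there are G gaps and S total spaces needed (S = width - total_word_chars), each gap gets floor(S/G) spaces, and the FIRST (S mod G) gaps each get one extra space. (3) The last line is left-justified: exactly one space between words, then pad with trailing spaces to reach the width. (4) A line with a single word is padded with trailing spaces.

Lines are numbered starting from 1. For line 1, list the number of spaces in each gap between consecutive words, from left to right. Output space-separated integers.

Line 1: ['bear', 'of', 'quickly', 'new'] (min_width=19, slack=2)
Line 2: ['dirty', 'tomato', 'for'] (min_width=16, slack=5)
Line 3: ['tired', 'glass', 'be'] (min_width=14, slack=7)
Line 4: ['network', 'bright', 'happy'] (min_width=20, slack=1)

Answer: 2 2 1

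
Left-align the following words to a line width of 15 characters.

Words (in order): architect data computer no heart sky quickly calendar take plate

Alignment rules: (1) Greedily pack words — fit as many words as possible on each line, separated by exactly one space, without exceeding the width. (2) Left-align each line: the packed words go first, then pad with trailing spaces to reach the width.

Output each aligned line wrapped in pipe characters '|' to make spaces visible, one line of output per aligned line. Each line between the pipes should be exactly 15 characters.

Answer: |architect data |
|computer no    |
|heart sky      |
|quickly        |
|calendar take  |
|plate          |

Derivation:
Line 1: ['architect', 'data'] (min_width=14, slack=1)
Line 2: ['computer', 'no'] (min_width=11, slack=4)
Line 3: ['heart', 'sky'] (min_width=9, slack=6)
Line 4: ['quickly'] (min_width=7, slack=8)
Line 5: ['calendar', 'take'] (min_width=13, slack=2)
Line 6: ['plate'] (min_width=5, slack=10)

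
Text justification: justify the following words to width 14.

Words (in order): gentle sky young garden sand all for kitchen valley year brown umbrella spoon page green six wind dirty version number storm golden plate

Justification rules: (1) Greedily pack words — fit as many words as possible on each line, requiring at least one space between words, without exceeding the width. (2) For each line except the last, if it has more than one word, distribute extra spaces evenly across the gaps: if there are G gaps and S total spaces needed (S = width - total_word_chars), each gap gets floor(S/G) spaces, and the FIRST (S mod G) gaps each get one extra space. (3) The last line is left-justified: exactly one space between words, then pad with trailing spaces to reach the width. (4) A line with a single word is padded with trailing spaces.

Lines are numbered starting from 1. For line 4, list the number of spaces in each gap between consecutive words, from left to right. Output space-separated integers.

Line 1: ['gentle', 'sky'] (min_width=10, slack=4)
Line 2: ['young', 'garden'] (min_width=12, slack=2)
Line 3: ['sand', 'all', 'for'] (min_width=12, slack=2)
Line 4: ['kitchen', 'valley'] (min_width=14, slack=0)
Line 5: ['year', 'brown'] (min_width=10, slack=4)
Line 6: ['umbrella', 'spoon'] (min_width=14, slack=0)
Line 7: ['page', 'green', 'six'] (min_width=14, slack=0)
Line 8: ['wind', 'dirty'] (min_width=10, slack=4)
Line 9: ['version', 'number'] (min_width=14, slack=0)
Line 10: ['storm', 'golden'] (min_width=12, slack=2)
Line 11: ['plate'] (min_width=5, slack=9)

Answer: 1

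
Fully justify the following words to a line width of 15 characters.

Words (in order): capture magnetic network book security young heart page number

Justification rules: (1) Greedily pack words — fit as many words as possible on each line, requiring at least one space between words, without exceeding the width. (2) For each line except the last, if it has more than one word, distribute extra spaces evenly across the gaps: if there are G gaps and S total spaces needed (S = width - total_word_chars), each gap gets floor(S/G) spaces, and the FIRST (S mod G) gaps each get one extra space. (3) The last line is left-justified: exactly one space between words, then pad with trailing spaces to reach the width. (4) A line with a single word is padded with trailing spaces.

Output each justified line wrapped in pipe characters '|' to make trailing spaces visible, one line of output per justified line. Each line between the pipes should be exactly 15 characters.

Line 1: ['capture'] (min_width=7, slack=8)
Line 2: ['magnetic'] (min_width=8, slack=7)
Line 3: ['network', 'book'] (min_width=12, slack=3)
Line 4: ['security', 'young'] (min_width=14, slack=1)
Line 5: ['heart', 'page'] (min_width=10, slack=5)
Line 6: ['number'] (min_width=6, slack=9)

Answer: |capture        |
|magnetic       |
|network    book|
|security  young|
|heart      page|
|number         |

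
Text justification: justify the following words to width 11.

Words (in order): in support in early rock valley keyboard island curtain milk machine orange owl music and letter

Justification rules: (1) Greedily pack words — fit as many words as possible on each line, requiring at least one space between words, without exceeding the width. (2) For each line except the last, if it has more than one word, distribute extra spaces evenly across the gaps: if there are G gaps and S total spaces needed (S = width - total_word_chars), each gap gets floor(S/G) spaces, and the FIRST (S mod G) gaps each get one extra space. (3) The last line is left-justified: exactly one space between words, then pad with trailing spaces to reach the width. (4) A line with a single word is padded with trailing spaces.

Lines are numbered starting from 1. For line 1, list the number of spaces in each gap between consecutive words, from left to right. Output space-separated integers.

Answer: 2

Derivation:
Line 1: ['in', 'support'] (min_width=10, slack=1)
Line 2: ['in', 'early'] (min_width=8, slack=3)
Line 3: ['rock', 'valley'] (min_width=11, slack=0)
Line 4: ['keyboard'] (min_width=8, slack=3)
Line 5: ['island'] (min_width=6, slack=5)
Line 6: ['curtain'] (min_width=7, slack=4)
Line 7: ['milk'] (min_width=4, slack=7)
Line 8: ['machine'] (min_width=7, slack=4)
Line 9: ['orange', 'owl'] (min_width=10, slack=1)
Line 10: ['music', 'and'] (min_width=9, slack=2)
Line 11: ['letter'] (min_width=6, slack=5)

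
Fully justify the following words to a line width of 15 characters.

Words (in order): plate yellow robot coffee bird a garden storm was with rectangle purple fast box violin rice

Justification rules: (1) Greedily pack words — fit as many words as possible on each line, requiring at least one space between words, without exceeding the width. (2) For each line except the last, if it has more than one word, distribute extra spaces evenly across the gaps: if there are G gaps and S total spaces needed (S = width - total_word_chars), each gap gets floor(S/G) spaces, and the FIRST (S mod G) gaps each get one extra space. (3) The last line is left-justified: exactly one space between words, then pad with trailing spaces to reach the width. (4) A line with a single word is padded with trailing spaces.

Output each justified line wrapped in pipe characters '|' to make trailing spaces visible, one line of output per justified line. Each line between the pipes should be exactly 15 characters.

Line 1: ['plate', 'yellow'] (min_width=12, slack=3)
Line 2: ['robot', 'coffee'] (min_width=12, slack=3)
Line 3: ['bird', 'a', 'garden'] (min_width=13, slack=2)
Line 4: ['storm', 'was', 'with'] (min_width=14, slack=1)
Line 5: ['rectangle'] (min_width=9, slack=6)
Line 6: ['purple', 'fast', 'box'] (min_width=15, slack=0)
Line 7: ['violin', 'rice'] (min_width=11, slack=4)

Answer: |plate    yellow|
|robot    coffee|
|bird  a  garden|
|storm  was with|
|rectangle      |
|purple fast box|
|violin rice    |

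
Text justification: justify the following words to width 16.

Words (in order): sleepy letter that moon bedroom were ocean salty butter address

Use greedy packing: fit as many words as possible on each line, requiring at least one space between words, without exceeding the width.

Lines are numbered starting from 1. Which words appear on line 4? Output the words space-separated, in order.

Answer: ocean salty

Derivation:
Line 1: ['sleepy', 'letter'] (min_width=13, slack=3)
Line 2: ['that', 'moon'] (min_width=9, slack=7)
Line 3: ['bedroom', 'were'] (min_width=12, slack=4)
Line 4: ['ocean', 'salty'] (min_width=11, slack=5)
Line 5: ['butter', 'address'] (min_width=14, slack=2)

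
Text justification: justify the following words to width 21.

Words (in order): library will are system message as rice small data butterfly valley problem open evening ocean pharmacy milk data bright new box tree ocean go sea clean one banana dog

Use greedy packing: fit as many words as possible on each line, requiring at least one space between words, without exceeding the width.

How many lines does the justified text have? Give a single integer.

Line 1: ['library', 'will', 'are'] (min_width=16, slack=5)
Line 2: ['system', 'message', 'as'] (min_width=17, slack=4)
Line 3: ['rice', 'small', 'data'] (min_width=15, slack=6)
Line 4: ['butterfly', 'valley'] (min_width=16, slack=5)
Line 5: ['problem', 'open', 'evening'] (min_width=20, slack=1)
Line 6: ['ocean', 'pharmacy', 'milk'] (min_width=19, slack=2)
Line 7: ['data', 'bright', 'new', 'box'] (min_width=19, slack=2)
Line 8: ['tree', 'ocean', 'go', 'sea'] (min_width=17, slack=4)
Line 9: ['clean', 'one', 'banana', 'dog'] (min_width=20, slack=1)
Total lines: 9

Answer: 9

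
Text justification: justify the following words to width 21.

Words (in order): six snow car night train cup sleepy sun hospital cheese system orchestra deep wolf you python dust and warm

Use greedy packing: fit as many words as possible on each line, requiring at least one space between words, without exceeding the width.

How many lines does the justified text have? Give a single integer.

Line 1: ['six', 'snow', 'car', 'night'] (min_width=18, slack=3)
Line 2: ['train', 'cup', 'sleepy', 'sun'] (min_width=20, slack=1)
Line 3: ['hospital', 'cheese'] (min_width=15, slack=6)
Line 4: ['system', 'orchestra', 'deep'] (min_width=21, slack=0)
Line 5: ['wolf', 'you', 'python', 'dust'] (min_width=20, slack=1)
Line 6: ['and', 'warm'] (min_width=8, slack=13)
Total lines: 6

Answer: 6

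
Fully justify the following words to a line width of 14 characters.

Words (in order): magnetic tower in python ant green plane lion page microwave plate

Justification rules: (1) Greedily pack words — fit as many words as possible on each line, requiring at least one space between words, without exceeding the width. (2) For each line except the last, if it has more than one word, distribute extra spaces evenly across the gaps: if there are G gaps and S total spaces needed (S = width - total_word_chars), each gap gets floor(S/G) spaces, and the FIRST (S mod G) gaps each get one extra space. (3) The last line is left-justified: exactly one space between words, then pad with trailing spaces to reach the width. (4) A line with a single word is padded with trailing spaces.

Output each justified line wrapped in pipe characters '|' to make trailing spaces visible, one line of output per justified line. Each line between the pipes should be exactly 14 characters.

Line 1: ['magnetic', 'tower'] (min_width=14, slack=0)
Line 2: ['in', 'python', 'ant'] (min_width=13, slack=1)
Line 3: ['green', 'plane'] (min_width=11, slack=3)
Line 4: ['lion', 'page'] (min_width=9, slack=5)
Line 5: ['microwave'] (min_width=9, slack=5)
Line 6: ['plate'] (min_width=5, slack=9)

Answer: |magnetic tower|
|in  python ant|
|green    plane|
|lion      page|
|microwave     |
|plate         |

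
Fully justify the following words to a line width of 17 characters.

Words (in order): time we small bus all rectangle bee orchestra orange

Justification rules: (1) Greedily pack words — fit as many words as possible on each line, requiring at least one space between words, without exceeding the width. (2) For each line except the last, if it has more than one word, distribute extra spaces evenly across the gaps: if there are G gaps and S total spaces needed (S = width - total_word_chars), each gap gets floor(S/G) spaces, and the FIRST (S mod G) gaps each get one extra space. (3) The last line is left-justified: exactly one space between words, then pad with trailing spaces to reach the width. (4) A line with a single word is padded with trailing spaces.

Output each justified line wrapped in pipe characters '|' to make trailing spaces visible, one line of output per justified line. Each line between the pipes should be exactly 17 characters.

Answer: |time we small bus|
|all rectangle bee|
|orchestra orange |

Derivation:
Line 1: ['time', 'we', 'small', 'bus'] (min_width=17, slack=0)
Line 2: ['all', 'rectangle', 'bee'] (min_width=17, slack=0)
Line 3: ['orchestra', 'orange'] (min_width=16, slack=1)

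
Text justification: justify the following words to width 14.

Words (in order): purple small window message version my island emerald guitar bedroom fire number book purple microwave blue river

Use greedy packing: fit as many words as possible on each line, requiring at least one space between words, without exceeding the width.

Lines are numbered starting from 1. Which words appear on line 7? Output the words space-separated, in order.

Line 1: ['purple', 'small'] (min_width=12, slack=2)
Line 2: ['window', 'message'] (min_width=14, slack=0)
Line 3: ['version', 'my'] (min_width=10, slack=4)
Line 4: ['island', 'emerald'] (min_width=14, slack=0)
Line 5: ['guitar', 'bedroom'] (min_width=14, slack=0)
Line 6: ['fire', 'number'] (min_width=11, slack=3)
Line 7: ['book', 'purple'] (min_width=11, slack=3)
Line 8: ['microwave', 'blue'] (min_width=14, slack=0)
Line 9: ['river'] (min_width=5, slack=9)

Answer: book purple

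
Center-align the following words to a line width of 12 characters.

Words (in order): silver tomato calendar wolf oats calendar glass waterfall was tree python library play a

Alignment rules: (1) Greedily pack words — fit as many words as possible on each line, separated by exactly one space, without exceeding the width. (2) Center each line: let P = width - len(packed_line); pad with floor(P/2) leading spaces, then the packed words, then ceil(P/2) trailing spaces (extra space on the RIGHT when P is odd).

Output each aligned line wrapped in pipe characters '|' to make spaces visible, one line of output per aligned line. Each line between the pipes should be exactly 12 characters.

Answer: |   silver   |
|   tomato   |
|  calendar  |
| wolf oats  |
|  calendar  |
|   glass    |
| waterfall  |
|  was tree  |
|   python   |
|library play|
|     a      |

Derivation:
Line 1: ['silver'] (min_width=6, slack=6)
Line 2: ['tomato'] (min_width=6, slack=6)
Line 3: ['calendar'] (min_width=8, slack=4)
Line 4: ['wolf', 'oats'] (min_width=9, slack=3)
Line 5: ['calendar'] (min_width=8, slack=4)
Line 6: ['glass'] (min_width=5, slack=7)
Line 7: ['waterfall'] (min_width=9, slack=3)
Line 8: ['was', 'tree'] (min_width=8, slack=4)
Line 9: ['python'] (min_width=6, slack=6)
Line 10: ['library', 'play'] (min_width=12, slack=0)
Line 11: ['a'] (min_width=1, slack=11)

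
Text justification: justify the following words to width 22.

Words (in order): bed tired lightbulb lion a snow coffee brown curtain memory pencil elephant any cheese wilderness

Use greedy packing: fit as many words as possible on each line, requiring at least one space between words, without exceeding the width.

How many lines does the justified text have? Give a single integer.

Line 1: ['bed', 'tired', 'lightbulb'] (min_width=19, slack=3)
Line 2: ['lion', 'a', 'snow', 'coffee'] (min_width=18, slack=4)
Line 3: ['brown', 'curtain', 'memory'] (min_width=20, slack=2)
Line 4: ['pencil', 'elephant', 'any'] (min_width=19, slack=3)
Line 5: ['cheese', 'wilderness'] (min_width=17, slack=5)
Total lines: 5

Answer: 5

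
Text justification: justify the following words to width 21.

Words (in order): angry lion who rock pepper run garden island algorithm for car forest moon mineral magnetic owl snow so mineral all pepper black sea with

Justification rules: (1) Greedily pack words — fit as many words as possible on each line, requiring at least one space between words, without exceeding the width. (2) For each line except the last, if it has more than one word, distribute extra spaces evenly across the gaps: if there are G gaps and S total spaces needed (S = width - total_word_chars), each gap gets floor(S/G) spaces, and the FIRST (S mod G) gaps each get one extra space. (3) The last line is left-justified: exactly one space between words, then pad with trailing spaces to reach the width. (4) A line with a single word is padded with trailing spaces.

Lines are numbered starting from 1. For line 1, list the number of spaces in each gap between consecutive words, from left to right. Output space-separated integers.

Line 1: ['angry', 'lion', 'who', 'rock'] (min_width=19, slack=2)
Line 2: ['pepper', 'run', 'garden'] (min_width=17, slack=4)
Line 3: ['island', 'algorithm', 'for'] (min_width=20, slack=1)
Line 4: ['car', 'forest', 'moon'] (min_width=15, slack=6)
Line 5: ['mineral', 'magnetic', 'owl'] (min_width=20, slack=1)
Line 6: ['snow', 'so', 'mineral', 'all'] (min_width=19, slack=2)
Line 7: ['pepper', 'black', 'sea', 'with'] (min_width=21, slack=0)

Answer: 2 2 1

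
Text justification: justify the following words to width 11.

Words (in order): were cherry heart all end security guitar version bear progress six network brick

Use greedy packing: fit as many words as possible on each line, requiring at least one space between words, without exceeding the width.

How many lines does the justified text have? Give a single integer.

Answer: 10

Derivation:
Line 1: ['were', 'cherry'] (min_width=11, slack=0)
Line 2: ['heart', 'all'] (min_width=9, slack=2)
Line 3: ['end'] (min_width=3, slack=8)
Line 4: ['security'] (min_width=8, slack=3)
Line 5: ['guitar'] (min_width=6, slack=5)
Line 6: ['version'] (min_width=7, slack=4)
Line 7: ['bear'] (min_width=4, slack=7)
Line 8: ['progress'] (min_width=8, slack=3)
Line 9: ['six', 'network'] (min_width=11, slack=0)
Line 10: ['brick'] (min_width=5, slack=6)
Total lines: 10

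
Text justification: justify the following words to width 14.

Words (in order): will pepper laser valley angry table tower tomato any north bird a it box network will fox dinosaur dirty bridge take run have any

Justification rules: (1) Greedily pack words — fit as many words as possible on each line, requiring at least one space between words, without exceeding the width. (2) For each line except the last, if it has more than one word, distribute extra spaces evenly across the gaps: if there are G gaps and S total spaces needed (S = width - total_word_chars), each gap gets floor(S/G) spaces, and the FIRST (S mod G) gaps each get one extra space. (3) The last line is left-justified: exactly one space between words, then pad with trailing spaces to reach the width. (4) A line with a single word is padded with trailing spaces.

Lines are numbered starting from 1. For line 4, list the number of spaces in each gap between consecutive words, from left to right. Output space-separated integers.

Answer: 3

Derivation:
Line 1: ['will', 'pepper'] (min_width=11, slack=3)
Line 2: ['laser', 'valley'] (min_width=12, slack=2)
Line 3: ['angry', 'table'] (min_width=11, slack=3)
Line 4: ['tower', 'tomato'] (min_width=12, slack=2)
Line 5: ['any', 'north', 'bird'] (min_width=14, slack=0)
Line 6: ['a', 'it', 'box'] (min_width=8, slack=6)
Line 7: ['network', 'will'] (min_width=12, slack=2)
Line 8: ['fox', 'dinosaur'] (min_width=12, slack=2)
Line 9: ['dirty', 'bridge'] (min_width=12, slack=2)
Line 10: ['take', 'run', 'have'] (min_width=13, slack=1)
Line 11: ['any'] (min_width=3, slack=11)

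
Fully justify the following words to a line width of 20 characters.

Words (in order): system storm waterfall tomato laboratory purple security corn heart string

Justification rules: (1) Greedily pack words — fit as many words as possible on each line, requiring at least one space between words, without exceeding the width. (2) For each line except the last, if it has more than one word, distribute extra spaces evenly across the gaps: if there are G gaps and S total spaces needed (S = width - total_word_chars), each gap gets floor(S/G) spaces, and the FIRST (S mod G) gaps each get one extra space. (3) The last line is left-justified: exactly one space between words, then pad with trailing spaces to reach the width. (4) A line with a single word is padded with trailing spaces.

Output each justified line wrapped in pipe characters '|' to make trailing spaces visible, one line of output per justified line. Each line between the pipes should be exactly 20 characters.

Answer: |system         storm|
|waterfall     tomato|
|laboratory    purple|
|security  corn heart|
|string              |

Derivation:
Line 1: ['system', 'storm'] (min_width=12, slack=8)
Line 2: ['waterfall', 'tomato'] (min_width=16, slack=4)
Line 3: ['laboratory', 'purple'] (min_width=17, slack=3)
Line 4: ['security', 'corn', 'heart'] (min_width=19, slack=1)
Line 5: ['string'] (min_width=6, slack=14)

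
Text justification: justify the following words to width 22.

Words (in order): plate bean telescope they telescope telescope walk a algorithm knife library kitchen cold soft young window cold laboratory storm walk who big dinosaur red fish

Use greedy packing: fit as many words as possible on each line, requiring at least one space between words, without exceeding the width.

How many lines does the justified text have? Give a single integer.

Answer: 9

Derivation:
Line 1: ['plate', 'bean', 'telescope'] (min_width=20, slack=2)
Line 2: ['they', 'telescope'] (min_width=14, slack=8)
Line 3: ['telescope', 'walk', 'a'] (min_width=16, slack=6)
Line 4: ['algorithm', 'knife'] (min_width=15, slack=7)
Line 5: ['library', 'kitchen', 'cold'] (min_width=20, slack=2)
Line 6: ['soft', 'young', 'window', 'cold'] (min_width=22, slack=0)
Line 7: ['laboratory', 'storm', 'walk'] (min_width=21, slack=1)
Line 8: ['who', 'big', 'dinosaur', 'red'] (min_width=20, slack=2)
Line 9: ['fish'] (min_width=4, slack=18)
Total lines: 9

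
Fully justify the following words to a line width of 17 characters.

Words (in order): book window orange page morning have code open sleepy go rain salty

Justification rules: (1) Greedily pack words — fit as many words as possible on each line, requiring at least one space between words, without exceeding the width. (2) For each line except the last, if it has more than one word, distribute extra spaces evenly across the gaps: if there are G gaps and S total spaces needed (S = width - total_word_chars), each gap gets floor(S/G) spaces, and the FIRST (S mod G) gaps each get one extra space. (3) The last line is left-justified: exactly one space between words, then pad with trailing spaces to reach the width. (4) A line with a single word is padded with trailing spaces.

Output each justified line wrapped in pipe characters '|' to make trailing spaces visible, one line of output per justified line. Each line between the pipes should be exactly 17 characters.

Answer: |book       window|
|orange       page|
|morning have code|
|open   sleepy  go|
|rain salty       |

Derivation:
Line 1: ['book', 'window'] (min_width=11, slack=6)
Line 2: ['orange', 'page'] (min_width=11, slack=6)
Line 3: ['morning', 'have', 'code'] (min_width=17, slack=0)
Line 4: ['open', 'sleepy', 'go'] (min_width=14, slack=3)
Line 5: ['rain', 'salty'] (min_width=10, slack=7)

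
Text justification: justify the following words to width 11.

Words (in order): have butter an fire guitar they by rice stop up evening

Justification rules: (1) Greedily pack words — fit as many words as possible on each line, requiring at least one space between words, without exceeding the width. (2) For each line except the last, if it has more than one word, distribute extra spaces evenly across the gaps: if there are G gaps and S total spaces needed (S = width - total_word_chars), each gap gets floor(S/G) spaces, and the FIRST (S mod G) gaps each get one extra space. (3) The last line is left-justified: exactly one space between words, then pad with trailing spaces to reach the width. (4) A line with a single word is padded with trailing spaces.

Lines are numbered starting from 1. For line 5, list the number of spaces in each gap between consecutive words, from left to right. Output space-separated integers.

Line 1: ['have', 'butter'] (min_width=11, slack=0)
Line 2: ['an', 'fire'] (min_width=7, slack=4)
Line 3: ['guitar', 'they'] (min_width=11, slack=0)
Line 4: ['by', 'rice'] (min_width=7, slack=4)
Line 5: ['stop', 'up'] (min_width=7, slack=4)
Line 6: ['evening'] (min_width=7, slack=4)

Answer: 5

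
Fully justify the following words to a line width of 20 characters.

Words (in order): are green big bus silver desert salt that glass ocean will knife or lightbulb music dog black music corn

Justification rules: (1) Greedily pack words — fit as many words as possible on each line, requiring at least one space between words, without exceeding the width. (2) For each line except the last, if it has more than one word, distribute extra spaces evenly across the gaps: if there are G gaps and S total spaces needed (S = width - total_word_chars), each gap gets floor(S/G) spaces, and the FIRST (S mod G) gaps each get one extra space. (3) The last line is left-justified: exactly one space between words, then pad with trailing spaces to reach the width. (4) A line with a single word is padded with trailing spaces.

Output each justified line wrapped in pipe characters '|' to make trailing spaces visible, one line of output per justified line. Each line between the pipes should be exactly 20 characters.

Line 1: ['are', 'green', 'big', 'bus'] (min_width=17, slack=3)
Line 2: ['silver', 'desert', 'salt'] (min_width=18, slack=2)
Line 3: ['that', 'glass', 'ocean'] (min_width=16, slack=4)
Line 4: ['will', 'knife', 'or'] (min_width=13, slack=7)
Line 5: ['lightbulb', 'music', 'dog'] (min_width=19, slack=1)
Line 6: ['black', 'music', 'corn'] (min_width=16, slack=4)

Answer: |are  green  big  bus|
|silver  desert  salt|
|that   glass   ocean|
|will     knife    or|
|lightbulb  music dog|
|black music corn    |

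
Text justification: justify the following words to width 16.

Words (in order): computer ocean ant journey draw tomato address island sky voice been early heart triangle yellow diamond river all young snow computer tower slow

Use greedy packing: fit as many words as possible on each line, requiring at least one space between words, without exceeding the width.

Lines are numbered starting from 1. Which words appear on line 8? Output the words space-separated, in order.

Line 1: ['computer', 'ocean'] (min_width=14, slack=2)
Line 2: ['ant', 'journey', 'draw'] (min_width=16, slack=0)
Line 3: ['tomato', 'address'] (min_width=14, slack=2)
Line 4: ['island', 'sky', 'voice'] (min_width=16, slack=0)
Line 5: ['been', 'early', 'heart'] (min_width=16, slack=0)
Line 6: ['triangle', 'yellow'] (min_width=15, slack=1)
Line 7: ['diamond', 'river'] (min_width=13, slack=3)
Line 8: ['all', 'young', 'snow'] (min_width=14, slack=2)
Line 9: ['computer', 'tower'] (min_width=14, slack=2)
Line 10: ['slow'] (min_width=4, slack=12)

Answer: all young snow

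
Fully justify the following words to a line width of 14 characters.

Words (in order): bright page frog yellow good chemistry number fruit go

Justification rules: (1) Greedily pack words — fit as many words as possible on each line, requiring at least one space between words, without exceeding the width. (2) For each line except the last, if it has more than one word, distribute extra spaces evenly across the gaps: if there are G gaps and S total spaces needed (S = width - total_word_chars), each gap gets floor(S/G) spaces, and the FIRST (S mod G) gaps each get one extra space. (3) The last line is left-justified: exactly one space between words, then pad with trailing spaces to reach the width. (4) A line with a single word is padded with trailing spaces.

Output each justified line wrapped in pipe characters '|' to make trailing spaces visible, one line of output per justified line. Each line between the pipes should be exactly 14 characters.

Line 1: ['bright', 'page'] (min_width=11, slack=3)
Line 2: ['frog', 'yellow'] (min_width=11, slack=3)
Line 3: ['good', 'chemistry'] (min_width=14, slack=0)
Line 4: ['number', 'fruit'] (min_width=12, slack=2)
Line 5: ['go'] (min_width=2, slack=12)

Answer: |bright    page|
|frog    yellow|
|good chemistry|
|number   fruit|
|go            |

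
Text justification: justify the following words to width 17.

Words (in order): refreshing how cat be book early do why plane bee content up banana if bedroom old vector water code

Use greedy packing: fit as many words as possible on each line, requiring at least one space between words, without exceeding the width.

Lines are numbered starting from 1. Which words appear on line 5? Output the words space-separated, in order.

Answer: if bedroom old

Derivation:
Line 1: ['refreshing', 'how'] (min_width=14, slack=3)
Line 2: ['cat', 'be', 'book', 'early'] (min_width=17, slack=0)
Line 3: ['do', 'why', 'plane', 'bee'] (min_width=16, slack=1)
Line 4: ['content', 'up', 'banana'] (min_width=17, slack=0)
Line 5: ['if', 'bedroom', 'old'] (min_width=14, slack=3)
Line 6: ['vector', 'water', 'code'] (min_width=17, slack=0)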